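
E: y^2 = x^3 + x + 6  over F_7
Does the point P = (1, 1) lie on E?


Check whether y^2 = x^3 + 1 x + 6 (mod 7) for (x, y) = (1, 1).
LHS: y^2 = 1^2 mod 7 = 1
RHS: x^3 + 1 x + 6 = 1^3 + 1*1 + 6 mod 7 = 1
LHS = RHS

Yes, on the curve


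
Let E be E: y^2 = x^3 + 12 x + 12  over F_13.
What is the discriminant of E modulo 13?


4 a^3 + 27 b^2 = 4*12^3 + 27*12^2 = 6912 + 3888 = 10800
Delta = -16 * (10800) = -172800
Delta mod 13 = 9

Delta = 9 (mod 13)


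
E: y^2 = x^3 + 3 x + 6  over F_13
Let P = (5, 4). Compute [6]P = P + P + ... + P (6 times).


k = 6 = 110_2 (binary, LSB first: 011)
Double-and-add from P = (5, 4):
  bit 0 = 0: acc unchanged = O
  bit 1 = 1: acc = O + (3, 9) = (3, 9)
  bit 2 = 1: acc = (3, 9) + (4, 11) = (10, 3)

6P = (10, 3)


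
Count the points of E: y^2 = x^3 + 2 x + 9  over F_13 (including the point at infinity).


For each x in F_13, count y with y^2 = x^3 + 2 x + 9 mod 13:
  x = 0: RHS = 9, y in [3, 10]  -> 2 point(s)
  x = 1: RHS = 12, y in [5, 8]  -> 2 point(s)
  x = 3: RHS = 3, y in [4, 9]  -> 2 point(s)
  x = 4: RHS = 3, y in [4, 9]  -> 2 point(s)
  x = 5: RHS = 1, y in [1, 12]  -> 2 point(s)
  x = 6: RHS = 3, y in [4, 9]  -> 2 point(s)
  x = 8: RHS = 4, y in [2, 11]  -> 2 point(s)
  x = 11: RHS = 10, y in [6, 7]  -> 2 point(s)
Affine points: 16. Add the point at infinity: total = 17.

#E(F_13) = 17


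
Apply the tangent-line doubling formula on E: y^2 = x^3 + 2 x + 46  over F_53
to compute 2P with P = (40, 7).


Doubling: s = (3 x1^2 + a) / (2 y1)
s = (3*40^2 + 2) / (2*7) mod 53 = 25
x3 = s^2 - 2 x1 mod 53 = 25^2 - 2*40 = 15
y3 = s (x1 - x3) - y1 mod 53 = 25 * (40 - 15) - 7 = 35

2P = (15, 35)


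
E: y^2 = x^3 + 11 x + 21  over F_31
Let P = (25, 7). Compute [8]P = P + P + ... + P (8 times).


k = 8 = 1000_2 (binary, LSB first: 0001)
Double-and-add from P = (25, 7):
  bit 0 = 0: acc unchanged = O
  bit 1 = 0: acc unchanged = O
  bit 2 = 0: acc unchanged = O
  bit 3 = 1: acc = O + (25, 24) = (25, 24)

8P = (25, 24)


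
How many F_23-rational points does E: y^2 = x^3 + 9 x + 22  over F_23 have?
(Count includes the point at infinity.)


For each x in F_23, count y with y^2 = x^3 + 9 x + 22 mod 23:
  x = 1: RHS = 9, y in [3, 20]  -> 2 point(s)
  x = 2: RHS = 2, y in [5, 18]  -> 2 point(s)
  x = 5: RHS = 8, y in [10, 13]  -> 2 point(s)
  x = 6: RHS = 16, y in [4, 19]  -> 2 point(s)
  x = 8: RHS = 8, y in [10, 13]  -> 2 point(s)
  x = 9: RHS = 4, y in [2, 21]  -> 2 point(s)
  x = 10: RHS = 8, y in [10, 13]  -> 2 point(s)
  x = 11: RHS = 3, y in [7, 16]  -> 2 point(s)
  x = 12: RHS = 18, y in [8, 15]  -> 2 point(s)
  x = 13: RHS = 13, y in [6, 17]  -> 2 point(s)
  x = 15: RHS = 13, y in [6, 17]  -> 2 point(s)
  x = 18: RHS = 13, y in [6, 17]  -> 2 point(s)
  x = 22: RHS = 12, y in [9, 14]  -> 2 point(s)
Affine points: 26. Add the point at infinity: total = 27.

#E(F_23) = 27


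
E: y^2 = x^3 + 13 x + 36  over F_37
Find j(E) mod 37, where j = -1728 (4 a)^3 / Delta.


Delta = -16(4 a^3 + 27 b^2) mod 37 = 4
-1728 * (4 a)^3 = -1728 * (4*13)^3 mod 37 = 14
j = 14 * 4^(-1) mod 37 = 22

j = 22 (mod 37)


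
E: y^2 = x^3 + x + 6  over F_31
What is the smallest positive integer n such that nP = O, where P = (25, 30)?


Compute successive multiples of P until we hit O:
  1P = (25, 30)
  2P = (14, 6)
  3P = (17, 10)
  4P = (3, 25)
  5P = (19, 8)
  6P = (28, 21)
  7P = (18, 11)
  8P = (27, 0)
  ... (continuing to 16P)
  16P = O

ord(P) = 16


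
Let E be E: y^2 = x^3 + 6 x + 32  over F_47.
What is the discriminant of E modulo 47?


4 a^3 + 27 b^2 = 4*6^3 + 27*32^2 = 864 + 27648 = 28512
Delta = -16 * (28512) = -456192
Delta mod 47 = 37

Delta = 37 (mod 47)


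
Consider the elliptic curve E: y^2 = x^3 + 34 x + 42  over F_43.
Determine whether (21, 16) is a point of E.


Check whether y^2 = x^3 + 34 x + 42 (mod 43) for (x, y) = (21, 16).
LHS: y^2 = 16^2 mod 43 = 41
RHS: x^3 + 34 x + 42 = 21^3 + 34*21 + 42 mod 43 = 41
LHS = RHS

Yes, on the curve


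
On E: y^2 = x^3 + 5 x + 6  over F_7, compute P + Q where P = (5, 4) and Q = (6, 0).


P != Q, so use the chord formula.
s = (y2 - y1) / (x2 - x1) = (3) / (1) mod 7 = 3
x3 = s^2 - x1 - x2 mod 7 = 3^2 - 5 - 6 = 5
y3 = s (x1 - x3) - y1 mod 7 = 3 * (5 - 5) - 4 = 3

P + Q = (5, 3)


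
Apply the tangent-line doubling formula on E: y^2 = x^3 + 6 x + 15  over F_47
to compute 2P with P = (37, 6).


Doubling: s = (3 x1^2 + a) / (2 y1)
s = (3*37^2 + 6) / (2*6) mod 47 = 2
x3 = s^2 - 2 x1 mod 47 = 2^2 - 2*37 = 24
y3 = s (x1 - x3) - y1 mod 47 = 2 * (37 - 24) - 6 = 20

2P = (24, 20)


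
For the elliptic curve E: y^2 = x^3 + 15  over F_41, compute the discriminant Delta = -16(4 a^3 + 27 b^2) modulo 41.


4 a^3 + 27 b^2 = 4*0^3 + 27*15^2 = 0 + 6075 = 6075
Delta = -16 * (6075) = -97200
Delta mod 41 = 11

Delta = 11 (mod 41)


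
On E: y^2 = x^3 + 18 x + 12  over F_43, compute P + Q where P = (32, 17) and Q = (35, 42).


P != Q, so use the chord formula.
s = (y2 - y1) / (x2 - x1) = (25) / (3) mod 43 = 37
x3 = s^2 - x1 - x2 mod 43 = 37^2 - 32 - 35 = 12
y3 = s (x1 - x3) - y1 mod 43 = 37 * (32 - 12) - 17 = 35

P + Q = (12, 35)


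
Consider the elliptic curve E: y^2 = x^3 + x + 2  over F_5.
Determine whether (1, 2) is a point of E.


Check whether y^2 = x^3 + 1 x + 2 (mod 5) for (x, y) = (1, 2).
LHS: y^2 = 2^2 mod 5 = 4
RHS: x^3 + 1 x + 2 = 1^3 + 1*1 + 2 mod 5 = 4
LHS = RHS

Yes, on the curve


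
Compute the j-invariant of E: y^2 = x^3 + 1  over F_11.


Delta = -16(4 a^3 + 27 b^2) mod 11 = 8
-1728 * (4 a)^3 = -1728 * (4*0)^3 mod 11 = 0
j = 0 * 8^(-1) mod 11 = 0

j = 0 (mod 11)


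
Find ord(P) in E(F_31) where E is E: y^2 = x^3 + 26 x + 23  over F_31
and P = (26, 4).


Compute successive multiples of P until we hit O:
  1P = (26, 4)
  2P = (11, 11)
  3P = (4, 25)
  4P = (3, 29)
  5P = (20, 7)
  6P = (24, 26)
  7P = (9, 26)
  8P = (1, 22)
  ... (continuing to 28P)
  28P = O

ord(P) = 28


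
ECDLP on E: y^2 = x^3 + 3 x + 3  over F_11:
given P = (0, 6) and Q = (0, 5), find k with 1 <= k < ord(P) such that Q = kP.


Enumerate multiples of P until we hit Q = (0, 5):
  1P = (0, 6)
  2P = (9, 0)
  3P = (0, 5)
Match found at i = 3.

k = 3


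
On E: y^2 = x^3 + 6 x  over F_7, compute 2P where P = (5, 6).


k = 2 = 10_2 (binary, LSB first: 01)
Double-and-add from P = (5, 6):
  bit 0 = 0: acc unchanged = O
  bit 1 = 1: acc = O + (1, 0) = (1, 0)

2P = (1, 0)


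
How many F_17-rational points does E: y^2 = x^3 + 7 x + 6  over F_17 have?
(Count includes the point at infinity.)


For each x in F_17, count y with y^2 = x^3 + 7 x + 6 mod 17:
  x = 4: RHS = 13, y in [8, 9]  -> 2 point(s)
  x = 5: RHS = 13, y in [8, 9]  -> 2 point(s)
  x = 6: RHS = 9, y in [3, 14]  -> 2 point(s)
  x = 8: RHS = 13, y in [8, 9]  -> 2 point(s)
  x = 9: RHS = 16, y in [4, 13]  -> 2 point(s)
  x = 12: RHS = 16, y in [4, 13]  -> 2 point(s)
  x = 13: RHS = 16, y in [4, 13]  -> 2 point(s)
  x = 14: RHS = 9, y in [3, 14]  -> 2 point(s)
  x = 15: RHS = 1, y in [1, 16]  -> 2 point(s)
  x = 16: RHS = 15, y in [7, 10]  -> 2 point(s)
Affine points: 20. Add the point at infinity: total = 21.

#E(F_17) = 21


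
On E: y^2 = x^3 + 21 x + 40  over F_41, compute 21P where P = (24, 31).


k = 21 = 10101_2 (binary, LSB first: 10101)
Double-and-add from P = (24, 31):
  bit 0 = 1: acc = O + (24, 31) = (24, 31)
  bit 1 = 0: acc unchanged = (24, 31)
  bit 2 = 1: acc = (24, 31) + (27, 35) = (10, 15)
  bit 3 = 0: acc unchanged = (10, 15)
  bit 4 = 1: acc = (10, 15) + (1, 29) = (39, 21)

21P = (39, 21)


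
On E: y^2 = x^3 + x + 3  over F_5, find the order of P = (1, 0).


Compute successive multiples of P until we hit O:
  1P = (1, 0)
  2P = O

ord(P) = 2


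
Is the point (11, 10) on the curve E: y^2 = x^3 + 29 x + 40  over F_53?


Check whether y^2 = x^3 + 29 x + 40 (mod 53) for (x, y) = (11, 10).
LHS: y^2 = 10^2 mod 53 = 47
RHS: x^3 + 29 x + 40 = 11^3 + 29*11 + 40 mod 53 = 47
LHS = RHS

Yes, on the curve


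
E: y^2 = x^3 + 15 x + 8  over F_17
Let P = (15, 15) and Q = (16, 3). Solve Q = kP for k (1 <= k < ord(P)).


Enumerate multiples of P until we hit Q = (16, 3):
  1P = (15, 15)
  2P = (6, 5)
  3P = (5, 15)
  4P = (14, 2)
  5P = (4, 9)
  6P = (16, 3)
Match found at i = 6.

k = 6


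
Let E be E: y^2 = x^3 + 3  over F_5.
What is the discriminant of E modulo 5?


4 a^3 + 27 b^2 = 4*0^3 + 27*3^2 = 0 + 243 = 243
Delta = -16 * (243) = -3888
Delta mod 5 = 2

Delta = 2 (mod 5)


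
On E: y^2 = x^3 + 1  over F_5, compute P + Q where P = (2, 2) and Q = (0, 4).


P != Q, so use the chord formula.
s = (y2 - y1) / (x2 - x1) = (2) / (3) mod 5 = 4
x3 = s^2 - x1 - x2 mod 5 = 4^2 - 2 - 0 = 4
y3 = s (x1 - x3) - y1 mod 5 = 4 * (2 - 4) - 2 = 0

P + Q = (4, 0)


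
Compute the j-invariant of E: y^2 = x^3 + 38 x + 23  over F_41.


Delta = -16(4 a^3 + 27 b^2) mod 41 = 12
-1728 * (4 a)^3 = -1728 * (4*38)^3 mod 41 = 36
j = 36 * 12^(-1) mod 41 = 3

j = 3 (mod 41)


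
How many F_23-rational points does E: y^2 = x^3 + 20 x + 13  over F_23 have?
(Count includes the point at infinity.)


For each x in F_23, count y with y^2 = x^3 + 20 x + 13 mod 23:
  x = 0: RHS = 13, y in [6, 17]  -> 2 point(s)
  x = 3: RHS = 8, y in [10, 13]  -> 2 point(s)
  x = 5: RHS = 8, y in [10, 13]  -> 2 point(s)
  x = 6: RHS = 4, y in [2, 21]  -> 2 point(s)
  x = 7: RHS = 13, y in [6, 17]  -> 2 point(s)
  x = 8: RHS = 18, y in [8, 15]  -> 2 point(s)
  x = 9: RHS = 2, y in [5, 18]  -> 2 point(s)
  x = 11: RHS = 0, y in [0]  -> 1 point(s)
  x = 12: RHS = 3, y in [7, 16]  -> 2 point(s)
  x = 13: RHS = 9, y in [3, 20]  -> 2 point(s)
  x = 14: RHS = 1, y in [1, 22]  -> 2 point(s)
  x = 15: RHS = 8, y in [10, 13]  -> 2 point(s)
  x = 16: RHS = 13, y in [6, 17]  -> 2 point(s)
  x = 18: RHS = 18, y in [8, 15]  -> 2 point(s)
  x = 20: RHS = 18, y in [8, 15]  -> 2 point(s)
Affine points: 29. Add the point at infinity: total = 30.

#E(F_23) = 30


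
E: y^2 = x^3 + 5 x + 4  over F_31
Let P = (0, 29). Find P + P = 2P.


Doubling: s = (3 x1^2 + a) / (2 y1)
s = (3*0^2 + 5) / (2*29) mod 31 = 22
x3 = s^2 - 2 x1 mod 31 = 22^2 - 2*0 = 19
y3 = s (x1 - x3) - y1 mod 31 = 22 * (0 - 19) - 29 = 18

2P = (19, 18)


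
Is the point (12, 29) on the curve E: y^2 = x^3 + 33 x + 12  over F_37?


Check whether y^2 = x^3 + 33 x + 12 (mod 37) for (x, y) = (12, 29).
LHS: y^2 = 29^2 mod 37 = 27
RHS: x^3 + 33 x + 12 = 12^3 + 33*12 + 12 mod 37 = 27
LHS = RHS

Yes, on the curve


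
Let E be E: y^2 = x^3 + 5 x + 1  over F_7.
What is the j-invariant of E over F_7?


Delta = -16(4 a^3 + 27 b^2) mod 7 = 3
-1728 * (4 a)^3 = -1728 * (4*5)^3 mod 7 = 6
j = 6 * 3^(-1) mod 7 = 2

j = 2 (mod 7)


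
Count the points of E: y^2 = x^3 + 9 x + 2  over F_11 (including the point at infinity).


For each x in F_11, count y with y^2 = x^3 + 9 x + 2 mod 11:
  x = 1: RHS = 1, y in [1, 10]  -> 2 point(s)
  x = 3: RHS = 1, y in [1, 10]  -> 2 point(s)
  x = 4: RHS = 3, y in [5, 6]  -> 2 point(s)
  x = 7: RHS = 1, y in [1, 10]  -> 2 point(s)
  x = 8: RHS = 3, y in [5, 6]  -> 2 point(s)
  x = 9: RHS = 9, y in [3, 8]  -> 2 point(s)
  x = 10: RHS = 3, y in [5, 6]  -> 2 point(s)
Affine points: 14. Add the point at infinity: total = 15.

#E(F_11) = 15


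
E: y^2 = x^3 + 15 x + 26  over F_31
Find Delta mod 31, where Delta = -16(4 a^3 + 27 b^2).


4 a^3 + 27 b^2 = 4*15^3 + 27*26^2 = 13500 + 18252 = 31752
Delta = -16 * (31752) = -508032
Delta mod 31 = 27

Delta = 27 (mod 31)


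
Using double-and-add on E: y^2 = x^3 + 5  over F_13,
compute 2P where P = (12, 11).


k = 2 = 10_2 (binary, LSB first: 01)
Double-and-add from P = (12, 11):
  bit 0 = 0: acc unchanged = O
  bit 1 = 1: acc = O + (5, 0) = (5, 0)

2P = (5, 0)


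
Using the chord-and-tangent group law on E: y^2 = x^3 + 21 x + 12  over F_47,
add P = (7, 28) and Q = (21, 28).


P != Q, so use the chord formula.
s = (y2 - y1) / (x2 - x1) = (0) / (14) mod 47 = 0
x3 = s^2 - x1 - x2 mod 47 = 0^2 - 7 - 21 = 19
y3 = s (x1 - x3) - y1 mod 47 = 0 * (7 - 19) - 28 = 19

P + Q = (19, 19)


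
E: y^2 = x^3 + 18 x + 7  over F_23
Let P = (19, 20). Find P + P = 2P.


Doubling: s = (3 x1^2 + a) / (2 y1)
s = (3*19^2 + 18) / (2*20) mod 23 = 12
x3 = s^2 - 2 x1 mod 23 = 12^2 - 2*19 = 14
y3 = s (x1 - x3) - y1 mod 23 = 12 * (19 - 14) - 20 = 17

2P = (14, 17)


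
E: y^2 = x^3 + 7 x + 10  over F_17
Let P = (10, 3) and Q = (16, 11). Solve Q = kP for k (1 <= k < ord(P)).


Enumerate multiples of P until we hit Q = (16, 11):
  1P = (10, 3)
  2P = (6, 9)
  3P = (16, 6)
  4P = (4, 0)
  5P = (16, 11)
Match found at i = 5.

k = 5


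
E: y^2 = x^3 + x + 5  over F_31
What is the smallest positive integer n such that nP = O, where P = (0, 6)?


Compute successive multiples of P until we hit O:
  1P = (0, 6)
  2P = (14, 29)
  3P = (11, 18)
  4P = (3, 2)
  5P = (16, 5)
  6P = (19, 1)
  7P = (21, 24)
  8P = (12, 28)
  ... (continuing to 28P)
  28P = O

ord(P) = 28


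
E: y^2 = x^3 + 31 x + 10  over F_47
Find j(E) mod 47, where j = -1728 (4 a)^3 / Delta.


Delta = -16(4 a^3 + 27 b^2) mod 47 = 18
-1728 * (4 a)^3 = -1728 * (4*31)^3 mod 47 = 7
j = 7 * 18^(-1) mod 47 = 3

j = 3 (mod 47)


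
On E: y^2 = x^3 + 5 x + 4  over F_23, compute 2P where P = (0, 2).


k = 2 = 10_2 (binary, LSB first: 01)
Double-and-add from P = (0, 2):
  bit 0 = 0: acc unchanged = O
  bit 1 = 1: acc = O + (3, 0) = (3, 0)

2P = (3, 0)


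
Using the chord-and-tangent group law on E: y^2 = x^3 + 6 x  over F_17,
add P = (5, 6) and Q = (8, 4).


P != Q, so use the chord formula.
s = (y2 - y1) / (x2 - x1) = (15) / (3) mod 17 = 5
x3 = s^2 - x1 - x2 mod 17 = 5^2 - 5 - 8 = 12
y3 = s (x1 - x3) - y1 mod 17 = 5 * (5 - 12) - 6 = 10

P + Q = (12, 10)


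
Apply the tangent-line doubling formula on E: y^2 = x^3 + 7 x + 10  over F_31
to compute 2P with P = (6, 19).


Doubling: s = (3 x1^2 + a) / (2 y1)
s = (3*6^2 + 7) / (2*19) mod 31 = 12
x3 = s^2 - 2 x1 mod 31 = 12^2 - 2*6 = 8
y3 = s (x1 - x3) - y1 mod 31 = 12 * (6 - 8) - 19 = 19

2P = (8, 19)


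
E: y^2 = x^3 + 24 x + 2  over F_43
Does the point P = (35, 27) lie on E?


Check whether y^2 = x^3 + 24 x + 2 (mod 43) for (x, y) = (35, 27).
LHS: y^2 = 27^2 mod 43 = 41
RHS: x^3 + 24 x + 2 = 35^3 + 24*35 + 2 mod 43 = 29
LHS != RHS

No, not on the curve


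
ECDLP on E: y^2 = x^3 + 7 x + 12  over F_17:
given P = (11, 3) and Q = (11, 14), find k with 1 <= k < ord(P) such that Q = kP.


Enumerate multiples of P until we hit Q = (11, 14):
  1P = (11, 3)
  2P = (3, 3)
  3P = (3, 14)
  4P = (11, 14)
Match found at i = 4.

k = 4


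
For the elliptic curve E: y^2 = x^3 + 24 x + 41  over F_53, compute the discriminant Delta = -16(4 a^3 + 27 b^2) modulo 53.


4 a^3 + 27 b^2 = 4*24^3 + 27*41^2 = 55296 + 45387 = 100683
Delta = -16 * (100683) = -1610928
Delta mod 53 = 7

Delta = 7 (mod 53)


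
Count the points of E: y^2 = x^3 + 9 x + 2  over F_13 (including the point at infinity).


For each x in F_13, count y with y^2 = x^3 + 9 x + 2 mod 13:
  x = 1: RHS = 12, y in [5, 8]  -> 2 point(s)
  x = 3: RHS = 4, y in [2, 11]  -> 2 point(s)
  x = 5: RHS = 3, y in [4, 9]  -> 2 point(s)
  x = 6: RHS = 12, y in [5, 8]  -> 2 point(s)
  x = 8: RHS = 1, y in [1, 12]  -> 2 point(s)
  x = 10: RHS = 0, y in [0]  -> 1 point(s)
Affine points: 11. Add the point at infinity: total = 12.

#E(F_13) = 12


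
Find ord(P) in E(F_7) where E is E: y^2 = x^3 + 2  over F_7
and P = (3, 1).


Compute successive multiples of P until we hit O:
  1P = (3, 1)
  2P = (3, 6)
  3P = O

ord(P) = 3


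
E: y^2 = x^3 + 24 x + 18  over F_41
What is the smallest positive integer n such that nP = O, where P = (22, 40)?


Compute successive multiples of P until we hit O:
  1P = (22, 40)
  2P = (38, 1)
  3P = (6, 3)
  4P = (31, 34)
  5P = (34, 9)
  6P = (21, 36)
  7P = (14, 33)
  8P = (0, 10)
  ... (continuing to 37P)
  37P = O

ord(P) = 37


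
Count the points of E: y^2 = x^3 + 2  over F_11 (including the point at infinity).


For each x in F_11, count y with y^2 = x^3 + 0 x + 2 mod 11:
  x = 1: RHS = 3, y in [5, 6]  -> 2 point(s)
  x = 4: RHS = 0, y in [0]  -> 1 point(s)
  x = 6: RHS = 9, y in [3, 8]  -> 2 point(s)
  x = 7: RHS = 4, y in [2, 9]  -> 2 point(s)
  x = 9: RHS = 5, y in [4, 7]  -> 2 point(s)
  x = 10: RHS = 1, y in [1, 10]  -> 2 point(s)
Affine points: 11. Add the point at infinity: total = 12.

#E(F_11) = 12


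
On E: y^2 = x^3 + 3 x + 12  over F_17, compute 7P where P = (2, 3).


k = 7 = 111_2 (binary, LSB first: 111)
Double-and-add from P = (2, 3):
  bit 0 = 1: acc = O + (2, 3) = (2, 3)
  bit 1 = 1: acc = (2, 3) + (15, 7) = (1, 13)
  bit 2 = 1: acc = (1, 13) + (12, 12) = (13, 2)

7P = (13, 2)


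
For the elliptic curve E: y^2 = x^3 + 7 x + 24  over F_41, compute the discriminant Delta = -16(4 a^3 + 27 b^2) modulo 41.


4 a^3 + 27 b^2 = 4*7^3 + 27*24^2 = 1372 + 15552 = 16924
Delta = -16 * (16924) = -270784
Delta mod 41 = 21

Delta = 21 (mod 41)


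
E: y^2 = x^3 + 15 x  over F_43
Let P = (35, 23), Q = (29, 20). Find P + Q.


P != Q, so use the chord formula.
s = (y2 - y1) / (x2 - x1) = (40) / (37) mod 43 = 22
x3 = s^2 - x1 - x2 mod 43 = 22^2 - 35 - 29 = 33
y3 = s (x1 - x3) - y1 mod 43 = 22 * (35 - 33) - 23 = 21

P + Q = (33, 21)


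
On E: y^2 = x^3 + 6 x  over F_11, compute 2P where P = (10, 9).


Doubling: s = (3 x1^2 + a) / (2 y1)
s = (3*10^2 + 6) / (2*9) mod 11 = 6
x3 = s^2 - 2 x1 mod 11 = 6^2 - 2*10 = 5
y3 = s (x1 - x3) - y1 mod 11 = 6 * (10 - 5) - 9 = 10

2P = (5, 10)


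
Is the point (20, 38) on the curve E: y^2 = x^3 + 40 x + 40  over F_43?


Check whether y^2 = x^3 + 40 x + 40 (mod 43) for (x, y) = (20, 38).
LHS: y^2 = 38^2 mod 43 = 25
RHS: x^3 + 40 x + 40 = 20^3 + 40*20 + 40 mod 43 = 25
LHS = RHS

Yes, on the curve


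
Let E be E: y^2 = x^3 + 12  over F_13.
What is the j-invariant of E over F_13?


Delta = -16(4 a^3 + 27 b^2) mod 13 = 10
-1728 * (4 a)^3 = -1728 * (4*0)^3 mod 13 = 0
j = 0 * 10^(-1) mod 13 = 0

j = 0 (mod 13)


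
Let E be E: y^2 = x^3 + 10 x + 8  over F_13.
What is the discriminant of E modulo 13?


4 a^3 + 27 b^2 = 4*10^3 + 27*8^2 = 4000 + 1728 = 5728
Delta = -16 * (5728) = -91648
Delta mod 13 = 2

Delta = 2 (mod 13)


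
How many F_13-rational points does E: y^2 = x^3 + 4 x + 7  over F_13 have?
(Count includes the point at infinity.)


For each x in F_13, count y with y^2 = x^3 + 4 x + 7 mod 13:
  x = 1: RHS = 12, y in [5, 8]  -> 2 point(s)
  x = 2: RHS = 10, y in [6, 7]  -> 2 point(s)
  x = 4: RHS = 9, y in [3, 10]  -> 2 point(s)
  x = 5: RHS = 9, y in [3, 10]  -> 2 point(s)
  x = 6: RHS = 0, y in [0]  -> 1 point(s)
  x = 7: RHS = 1, y in [1, 12]  -> 2 point(s)
  x = 11: RHS = 4, y in [2, 11]  -> 2 point(s)
Affine points: 13. Add the point at infinity: total = 14.

#E(F_13) = 14


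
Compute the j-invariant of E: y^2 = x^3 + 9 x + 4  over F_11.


Delta = -16(4 a^3 + 27 b^2) mod 11 = 2
-1728 * (4 a)^3 = -1728 * (4*9)^3 mod 11 = 6
j = 6 * 2^(-1) mod 11 = 3

j = 3 (mod 11)


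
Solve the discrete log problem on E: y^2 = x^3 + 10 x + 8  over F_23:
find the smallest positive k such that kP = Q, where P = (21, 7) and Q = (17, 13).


Enumerate multiples of P until we hit Q = (17, 13):
  1P = (21, 7)
  2P = (6, 10)
  3P = (8, 18)
  4P = (12, 19)
  5P = (2, 6)
  6P = (13, 14)
  7P = (16, 3)
  8P = (17, 10)
  9P = (10, 2)
  10P = (0, 13)
  11P = (11, 0)
  12P = (0, 10)
  13P = (10, 21)
  14P = (17, 13)
Match found at i = 14.

k = 14


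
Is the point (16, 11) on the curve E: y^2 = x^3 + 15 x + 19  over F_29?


Check whether y^2 = x^3 + 15 x + 19 (mod 29) for (x, y) = (16, 11).
LHS: y^2 = 11^2 mod 29 = 5
RHS: x^3 + 15 x + 19 = 16^3 + 15*16 + 19 mod 29 = 5
LHS = RHS

Yes, on the curve


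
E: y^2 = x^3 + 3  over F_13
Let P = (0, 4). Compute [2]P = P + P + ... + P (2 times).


k = 2 = 10_2 (binary, LSB first: 01)
Double-and-add from P = (0, 4):
  bit 0 = 0: acc unchanged = O
  bit 1 = 1: acc = O + (0, 9) = (0, 9)

2P = (0, 9)


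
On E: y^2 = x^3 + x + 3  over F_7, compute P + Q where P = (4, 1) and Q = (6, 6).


P != Q, so use the chord formula.
s = (y2 - y1) / (x2 - x1) = (5) / (2) mod 7 = 6
x3 = s^2 - x1 - x2 mod 7 = 6^2 - 4 - 6 = 5
y3 = s (x1 - x3) - y1 mod 7 = 6 * (4 - 5) - 1 = 0

P + Q = (5, 0)


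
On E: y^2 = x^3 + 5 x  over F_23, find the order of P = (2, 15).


Compute successive multiples of P until we hit O:
  1P = (2, 15)
  2P = (8, 0)
  3P = (2, 8)
  4P = O

ord(P) = 4


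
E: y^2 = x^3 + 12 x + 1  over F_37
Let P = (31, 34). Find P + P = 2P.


Doubling: s = (3 x1^2 + a) / (2 y1)
s = (3*31^2 + 12) / (2*34) mod 37 = 17
x3 = s^2 - 2 x1 mod 37 = 17^2 - 2*31 = 5
y3 = s (x1 - x3) - y1 mod 37 = 17 * (31 - 5) - 34 = 1

2P = (5, 1)


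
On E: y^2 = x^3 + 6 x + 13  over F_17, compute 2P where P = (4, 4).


Doubling: s = (3 x1^2 + a) / (2 y1)
s = (3*4^2 + 6) / (2*4) mod 17 = 11
x3 = s^2 - 2 x1 mod 17 = 11^2 - 2*4 = 11
y3 = s (x1 - x3) - y1 mod 17 = 11 * (4 - 11) - 4 = 4

2P = (11, 4)


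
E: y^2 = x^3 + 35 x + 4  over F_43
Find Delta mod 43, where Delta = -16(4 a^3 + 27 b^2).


4 a^3 + 27 b^2 = 4*35^3 + 27*4^2 = 171500 + 432 = 171932
Delta = -16 * (171932) = -2750912
Delta mod 43 = 13

Delta = 13 (mod 43)


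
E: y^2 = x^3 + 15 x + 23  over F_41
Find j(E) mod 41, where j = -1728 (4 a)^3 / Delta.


Delta = -16(4 a^3 + 27 b^2) mod 41 = 35
-1728 * (4 a)^3 = -1728 * (4*15)^3 mod 41 = 10
j = 10 * 35^(-1) mod 41 = 12

j = 12 (mod 41)


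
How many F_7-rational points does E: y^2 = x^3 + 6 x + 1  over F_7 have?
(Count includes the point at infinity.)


For each x in F_7, count y with y^2 = x^3 + 6 x + 1 mod 7:
  x = 0: RHS = 1, y in [1, 6]  -> 2 point(s)
  x = 1: RHS = 1, y in [1, 6]  -> 2 point(s)
  x = 2: RHS = 0, y in [0]  -> 1 point(s)
  x = 3: RHS = 4, y in [2, 5]  -> 2 point(s)
  x = 5: RHS = 2, y in [3, 4]  -> 2 point(s)
  x = 6: RHS = 1, y in [1, 6]  -> 2 point(s)
Affine points: 11. Add the point at infinity: total = 12.

#E(F_7) = 12


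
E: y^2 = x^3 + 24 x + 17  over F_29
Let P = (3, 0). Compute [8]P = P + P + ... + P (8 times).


k = 8 = 1000_2 (binary, LSB first: 0001)
Double-and-add from P = (3, 0):
  bit 0 = 0: acc unchanged = O
  bit 1 = 0: acc unchanged = O
  bit 2 = 0: acc unchanged = O
  bit 3 = 1: acc = O + O = O

8P = O


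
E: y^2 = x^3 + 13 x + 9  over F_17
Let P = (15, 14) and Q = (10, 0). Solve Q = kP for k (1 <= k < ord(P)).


Enumerate multiples of P until we hit Q = (10, 0):
  1P = (15, 14)
  2P = (2, 14)
  3P = (0, 3)
  4P = (11, 15)
  5P = (7, 1)
  6P = (8, 8)
  7P = (10, 0)
Match found at i = 7.

k = 7


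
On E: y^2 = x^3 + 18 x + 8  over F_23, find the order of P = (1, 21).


Compute successive multiples of P until we hit O:
  1P = (1, 21)
  2P = (4, 12)
  3P = (4, 11)
  4P = (1, 2)
  5P = O

ord(P) = 5


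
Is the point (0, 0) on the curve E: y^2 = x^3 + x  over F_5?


Check whether y^2 = x^3 + 1 x + 0 (mod 5) for (x, y) = (0, 0).
LHS: y^2 = 0^2 mod 5 = 0
RHS: x^3 + 1 x + 0 = 0^3 + 1*0 + 0 mod 5 = 0
LHS = RHS

Yes, on the curve


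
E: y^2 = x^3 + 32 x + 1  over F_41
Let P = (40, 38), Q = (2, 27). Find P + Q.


P != Q, so use the chord formula.
s = (y2 - y1) / (x2 - x1) = (30) / (3) mod 41 = 10
x3 = s^2 - x1 - x2 mod 41 = 10^2 - 40 - 2 = 17
y3 = s (x1 - x3) - y1 mod 41 = 10 * (40 - 17) - 38 = 28

P + Q = (17, 28)


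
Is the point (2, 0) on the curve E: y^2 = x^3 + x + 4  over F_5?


Check whether y^2 = x^3 + 1 x + 4 (mod 5) for (x, y) = (2, 0).
LHS: y^2 = 0^2 mod 5 = 0
RHS: x^3 + 1 x + 4 = 2^3 + 1*2 + 4 mod 5 = 4
LHS != RHS

No, not on the curve


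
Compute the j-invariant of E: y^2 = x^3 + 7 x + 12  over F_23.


Delta = -16(4 a^3 + 27 b^2) mod 23 = 20
-1728 * (4 a)^3 = -1728 * (4*7)^3 mod 23 = 16
j = 16 * 20^(-1) mod 23 = 10

j = 10 (mod 23)


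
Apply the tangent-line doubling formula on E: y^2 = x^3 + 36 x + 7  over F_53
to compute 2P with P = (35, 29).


Doubling: s = (3 x1^2 + a) / (2 y1)
s = (3*35^2 + 36) / (2*29) mod 53 = 32
x3 = s^2 - 2 x1 mod 53 = 32^2 - 2*35 = 0
y3 = s (x1 - x3) - y1 mod 53 = 32 * (35 - 0) - 29 = 31

2P = (0, 31)


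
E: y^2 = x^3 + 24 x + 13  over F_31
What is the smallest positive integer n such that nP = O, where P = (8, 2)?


Compute successive multiples of P until we hit O:
  1P = (8, 2)
  2P = (17, 8)
  3P = (3, 22)
  4P = (5, 17)
  5P = (12, 18)
  6P = (27, 15)
  7P = (6, 1)
  8P = (25, 5)
  ... (continuing to 37P)
  37P = O

ord(P) = 37


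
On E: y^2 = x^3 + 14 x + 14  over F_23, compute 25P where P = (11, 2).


k = 25 = 11001_2 (binary, LSB first: 10011)
Double-and-add from P = (11, 2):
  bit 0 = 1: acc = O + (11, 2) = (11, 2)
  bit 1 = 0: acc unchanged = (11, 2)
  bit 2 = 0: acc unchanged = (11, 2)
  bit 3 = 1: acc = (11, 2) + (7, 8) = (13, 1)
  bit 4 = 1: acc = (13, 1) + (9, 15) = (19, 20)

25P = (19, 20)


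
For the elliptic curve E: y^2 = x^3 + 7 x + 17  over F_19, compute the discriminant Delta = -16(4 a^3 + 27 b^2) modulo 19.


4 a^3 + 27 b^2 = 4*7^3 + 27*17^2 = 1372 + 7803 = 9175
Delta = -16 * (9175) = -146800
Delta mod 19 = 13

Delta = 13 (mod 19)


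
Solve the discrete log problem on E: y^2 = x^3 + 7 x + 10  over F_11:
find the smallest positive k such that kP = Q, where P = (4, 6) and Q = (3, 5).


Enumerate multiples of P until we hit Q = (3, 5):
  1P = (4, 6)
  2P = (3, 5)
Match found at i = 2.

k = 2


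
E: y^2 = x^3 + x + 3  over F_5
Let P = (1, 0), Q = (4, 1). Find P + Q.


P != Q, so use the chord formula.
s = (y2 - y1) / (x2 - x1) = (1) / (3) mod 5 = 2
x3 = s^2 - x1 - x2 mod 5 = 2^2 - 1 - 4 = 4
y3 = s (x1 - x3) - y1 mod 5 = 2 * (1 - 4) - 0 = 4

P + Q = (4, 4)


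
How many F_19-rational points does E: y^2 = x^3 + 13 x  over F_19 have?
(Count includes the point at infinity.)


For each x in F_19, count y with y^2 = x^3 + 13 x + 0 mod 19:
  x = 0: RHS = 0, y in [0]  -> 1 point(s)
  x = 3: RHS = 9, y in [3, 16]  -> 2 point(s)
  x = 5: RHS = 0, y in [0]  -> 1 point(s)
  x = 6: RHS = 9, y in [3, 16]  -> 2 point(s)
  x = 7: RHS = 16, y in [4, 15]  -> 2 point(s)
  x = 10: RHS = 9, y in [3, 16]  -> 2 point(s)
  x = 11: RHS = 11, y in [7, 12]  -> 2 point(s)
  x = 14: RHS = 0, y in [0]  -> 1 point(s)
  x = 15: RHS = 17, y in [6, 13]  -> 2 point(s)
  x = 17: RHS = 4, y in [2, 17]  -> 2 point(s)
  x = 18: RHS = 5, y in [9, 10]  -> 2 point(s)
Affine points: 19. Add the point at infinity: total = 20.

#E(F_19) = 20


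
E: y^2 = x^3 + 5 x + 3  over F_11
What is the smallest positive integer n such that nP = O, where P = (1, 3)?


Compute successive multiples of P until we hit O:
  1P = (1, 3)
  2P = (1, 8)
  3P = O

ord(P) = 3


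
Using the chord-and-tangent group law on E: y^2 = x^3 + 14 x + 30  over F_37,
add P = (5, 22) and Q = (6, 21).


P != Q, so use the chord formula.
s = (y2 - y1) / (x2 - x1) = (36) / (1) mod 37 = 36
x3 = s^2 - x1 - x2 mod 37 = 36^2 - 5 - 6 = 27
y3 = s (x1 - x3) - y1 mod 37 = 36 * (5 - 27) - 22 = 0

P + Q = (27, 0)


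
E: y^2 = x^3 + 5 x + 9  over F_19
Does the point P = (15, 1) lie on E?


Check whether y^2 = x^3 + 5 x + 9 (mod 19) for (x, y) = (15, 1).
LHS: y^2 = 1^2 mod 19 = 1
RHS: x^3 + 5 x + 9 = 15^3 + 5*15 + 9 mod 19 = 1
LHS = RHS

Yes, on the curve


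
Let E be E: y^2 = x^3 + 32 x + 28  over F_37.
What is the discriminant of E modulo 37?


4 a^3 + 27 b^2 = 4*32^3 + 27*28^2 = 131072 + 21168 = 152240
Delta = -16 * (152240) = -2435840
Delta mod 37 = 18

Delta = 18 (mod 37)


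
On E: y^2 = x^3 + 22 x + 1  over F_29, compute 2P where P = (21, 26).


Doubling: s = (3 x1^2 + a) / (2 y1)
s = (3*21^2 + 22) / (2*26) mod 29 = 3
x3 = s^2 - 2 x1 mod 29 = 3^2 - 2*21 = 25
y3 = s (x1 - x3) - y1 mod 29 = 3 * (21 - 25) - 26 = 20

2P = (25, 20)


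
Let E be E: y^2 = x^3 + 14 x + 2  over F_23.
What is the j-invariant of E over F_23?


Delta = -16(4 a^3 + 27 b^2) mod 23 = 9
-1728 * (4 a)^3 = -1728 * (4*14)^3 mod 23 = 13
j = 13 * 9^(-1) mod 23 = 4

j = 4 (mod 23)


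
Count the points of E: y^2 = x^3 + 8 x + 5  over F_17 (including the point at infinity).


For each x in F_17, count y with y^2 = x^3 + 8 x + 5 mod 17:
  x = 4: RHS = 16, y in [4, 13]  -> 2 point(s)
  x = 5: RHS = 0, y in [0]  -> 1 point(s)
  x = 7: RHS = 13, y in [8, 9]  -> 2 point(s)
  x = 11: RHS = 13, y in [8, 9]  -> 2 point(s)
  x = 15: RHS = 15, y in [7, 10]  -> 2 point(s)
  x = 16: RHS = 13, y in [8, 9]  -> 2 point(s)
Affine points: 11. Add the point at infinity: total = 12.

#E(F_17) = 12


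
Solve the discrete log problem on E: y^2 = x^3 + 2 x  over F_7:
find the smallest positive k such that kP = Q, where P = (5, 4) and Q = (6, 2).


Enumerate multiples of P until we hit Q = (6, 2):
  1P = (5, 4)
  2P = (4, 3)
  3P = (6, 2)
Match found at i = 3.

k = 3


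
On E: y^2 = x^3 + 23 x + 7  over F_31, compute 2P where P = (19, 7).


k = 2 = 10_2 (binary, LSB first: 01)
Double-and-add from P = (19, 7):
  bit 0 = 0: acc unchanged = O
  bit 1 = 1: acc = O + (3, 17) = (3, 17)

2P = (3, 17)


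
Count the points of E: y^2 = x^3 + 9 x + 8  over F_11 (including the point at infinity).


For each x in F_11, count y with y^2 = x^3 + 9 x + 8 mod 11:
  x = 2: RHS = 1, y in [1, 10]  -> 2 point(s)
  x = 4: RHS = 9, y in [3, 8]  -> 2 point(s)
  x = 6: RHS = 3, y in [5, 6]  -> 2 point(s)
  x = 8: RHS = 9, y in [3, 8]  -> 2 point(s)
  x = 9: RHS = 4, y in [2, 9]  -> 2 point(s)
  x = 10: RHS = 9, y in [3, 8]  -> 2 point(s)
Affine points: 12. Add the point at infinity: total = 13.

#E(F_11) = 13


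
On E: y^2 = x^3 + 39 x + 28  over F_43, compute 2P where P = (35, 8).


Doubling: s = (3 x1^2 + a) / (2 y1)
s = (3*35^2 + 39) / (2*8) mod 43 = 1
x3 = s^2 - 2 x1 mod 43 = 1^2 - 2*35 = 17
y3 = s (x1 - x3) - y1 mod 43 = 1 * (35 - 17) - 8 = 10

2P = (17, 10)


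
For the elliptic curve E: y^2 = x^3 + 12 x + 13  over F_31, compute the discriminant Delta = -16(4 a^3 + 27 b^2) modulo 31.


4 a^3 + 27 b^2 = 4*12^3 + 27*13^2 = 6912 + 4563 = 11475
Delta = -16 * (11475) = -183600
Delta mod 31 = 13

Delta = 13 (mod 31)


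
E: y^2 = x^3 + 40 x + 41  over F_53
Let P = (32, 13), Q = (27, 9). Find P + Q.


P != Q, so use the chord formula.
s = (y2 - y1) / (x2 - x1) = (49) / (48) mod 53 = 22
x3 = s^2 - x1 - x2 mod 53 = 22^2 - 32 - 27 = 1
y3 = s (x1 - x3) - y1 mod 53 = 22 * (32 - 1) - 13 = 33

P + Q = (1, 33)


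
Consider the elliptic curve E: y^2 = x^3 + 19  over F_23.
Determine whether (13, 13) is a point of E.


Check whether y^2 = x^3 + 0 x + 19 (mod 23) for (x, y) = (13, 13).
LHS: y^2 = 13^2 mod 23 = 8
RHS: x^3 + 0 x + 19 = 13^3 + 0*13 + 19 mod 23 = 8
LHS = RHS

Yes, on the curve


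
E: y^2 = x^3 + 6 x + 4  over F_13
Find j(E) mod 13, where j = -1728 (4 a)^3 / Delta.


Delta = -16(4 a^3 + 27 b^2) mod 13 = 12
-1728 * (4 a)^3 = -1728 * (4*6)^3 mod 13 = 5
j = 5 * 12^(-1) mod 13 = 8

j = 8 (mod 13)


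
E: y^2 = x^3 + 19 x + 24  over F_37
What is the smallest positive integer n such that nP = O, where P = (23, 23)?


Compute successive multiples of P until we hit O:
  1P = (23, 23)
  2P = (2, 12)
  3P = (21, 8)
  4P = (3, 16)
  5P = (4, 4)
  6P = (11, 26)
  7P = (10, 20)
  8P = (15, 13)
  ... (continuing to 21P)
  21P = O

ord(P) = 21


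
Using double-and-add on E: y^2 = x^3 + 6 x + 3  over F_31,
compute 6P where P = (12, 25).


k = 6 = 110_2 (binary, LSB first: 011)
Double-and-add from P = (12, 25):
  bit 0 = 0: acc unchanged = O
  bit 1 = 1: acc = O + (14, 17) = (14, 17)
  bit 2 = 1: acc = (14, 17) + (23, 30) = (29, 13)

6P = (29, 13)


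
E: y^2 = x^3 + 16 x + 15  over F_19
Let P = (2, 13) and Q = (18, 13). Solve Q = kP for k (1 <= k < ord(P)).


Enumerate multiples of P until we hit Q = (18, 13):
  1P = (2, 13)
  2P = (12, 4)
  3P = (6, 2)
  4P = (15, 18)
  5P = (18, 13)
Match found at i = 5.

k = 5


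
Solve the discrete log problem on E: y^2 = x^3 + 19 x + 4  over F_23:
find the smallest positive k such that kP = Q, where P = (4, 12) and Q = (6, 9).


Enumerate multiples of P until we hit Q = (6, 9):
  1P = (4, 12)
  2P = (19, 18)
  3P = (2, 21)
  4P = (20, 14)
  5P = (8, 22)
  6P = (0, 21)
  7P = (14, 22)
  8P = (6, 9)
Match found at i = 8.

k = 8


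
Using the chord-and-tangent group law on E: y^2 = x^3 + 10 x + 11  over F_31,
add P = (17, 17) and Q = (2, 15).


P != Q, so use the chord formula.
s = (y2 - y1) / (x2 - x1) = (29) / (16) mod 31 = 27
x3 = s^2 - x1 - x2 mod 31 = 27^2 - 17 - 2 = 28
y3 = s (x1 - x3) - y1 mod 31 = 27 * (17 - 28) - 17 = 27

P + Q = (28, 27)


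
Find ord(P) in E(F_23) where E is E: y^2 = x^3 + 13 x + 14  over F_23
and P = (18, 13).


Compute successive multiples of P until we hit O:
  1P = (18, 13)
  2P = (22, 0)
  3P = (18, 10)
  4P = O

ord(P) = 4


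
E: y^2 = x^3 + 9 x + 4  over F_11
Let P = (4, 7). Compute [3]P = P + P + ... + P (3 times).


k = 3 = 11_2 (binary, LSB first: 11)
Double-and-add from P = (4, 7):
  bit 0 = 1: acc = O + (4, 7) = (4, 7)
  bit 1 = 1: acc = (4, 7) + (1, 6) = (0, 9)

3P = (0, 9)


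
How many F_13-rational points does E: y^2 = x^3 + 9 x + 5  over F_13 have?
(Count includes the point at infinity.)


For each x in F_13, count y with y^2 = x^3 + 9 x + 5 mod 13:
  x = 4: RHS = 1, y in [1, 12]  -> 2 point(s)
  x = 8: RHS = 4, y in [2, 11]  -> 2 point(s)
  x = 9: RHS = 9, y in [3, 10]  -> 2 point(s)
  x = 10: RHS = 3, y in [4, 9]  -> 2 point(s)
Affine points: 8. Add the point at infinity: total = 9.

#E(F_13) = 9


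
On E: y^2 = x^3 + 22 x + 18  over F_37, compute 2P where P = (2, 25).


Doubling: s = (3 x1^2 + a) / (2 y1)
s = (3*2^2 + 22) / (2*25) mod 37 = 14
x3 = s^2 - 2 x1 mod 37 = 14^2 - 2*2 = 7
y3 = s (x1 - x3) - y1 mod 37 = 14 * (2 - 7) - 25 = 16

2P = (7, 16)


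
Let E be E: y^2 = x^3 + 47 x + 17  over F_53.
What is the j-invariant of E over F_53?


Delta = -16(4 a^3 + 27 b^2) mod 53 = 11
-1728 * (4 a)^3 = -1728 * (4*47)^3 mod 53 = 30
j = 30 * 11^(-1) mod 53 = 22

j = 22 (mod 53)


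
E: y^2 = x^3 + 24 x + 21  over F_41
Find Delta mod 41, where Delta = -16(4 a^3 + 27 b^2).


4 a^3 + 27 b^2 = 4*24^3 + 27*21^2 = 55296 + 11907 = 67203
Delta = -16 * (67203) = -1075248
Delta mod 41 = 18

Delta = 18 (mod 41)


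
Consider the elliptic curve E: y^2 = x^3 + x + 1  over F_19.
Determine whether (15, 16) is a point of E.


Check whether y^2 = x^3 + 1 x + 1 (mod 19) for (x, y) = (15, 16).
LHS: y^2 = 16^2 mod 19 = 9
RHS: x^3 + 1 x + 1 = 15^3 + 1*15 + 1 mod 19 = 9
LHS = RHS

Yes, on the curve


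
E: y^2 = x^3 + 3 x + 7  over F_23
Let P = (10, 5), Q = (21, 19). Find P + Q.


P != Q, so use the chord formula.
s = (y2 - y1) / (x2 - x1) = (14) / (11) mod 23 = 18
x3 = s^2 - x1 - x2 mod 23 = 18^2 - 10 - 21 = 17
y3 = s (x1 - x3) - y1 mod 23 = 18 * (10 - 17) - 5 = 7

P + Q = (17, 7)


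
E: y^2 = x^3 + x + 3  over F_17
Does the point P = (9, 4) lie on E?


Check whether y^2 = x^3 + 1 x + 3 (mod 17) for (x, y) = (9, 4).
LHS: y^2 = 4^2 mod 17 = 16
RHS: x^3 + 1 x + 3 = 9^3 + 1*9 + 3 mod 17 = 10
LHS != RHS

No, not on the curve


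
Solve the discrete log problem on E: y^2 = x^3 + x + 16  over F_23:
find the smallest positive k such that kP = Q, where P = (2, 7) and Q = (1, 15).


Enumerate multiples of P until we hit Q = (1, 15):
  1P = (2, 7)
  2P = (12, 10)
  3P = (13, 15)
  4P = (11, 22)
  5P = (0, 4)
  6P = (6, 10)
  7P = (17, 22)
  8P = (5, 13)
  9P = (20, 3)
  10P = (9, 15)
  11P = (18, 1)
  12P = (15, 18)
  13P = (1, 8)
  14P = (21, 12)
  15P = (3, 0)
  16P = (21, 11)
  17P = (1, 15)
Match found at i = 17.

k = 17


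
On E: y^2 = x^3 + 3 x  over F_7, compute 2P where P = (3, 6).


Doubling: s = (3 x1^2 + a) / (2 y1)
s = (3*3^2 + 3) / (2*6) mod 7 = 6
x3 = s^2 - 2 x1 mod 7 = 6^2 - 2*3 = 2
y3 = s (x1 - x3) - y1 mod 7 = 6 * (3 - 2) - 6 = 0

2P = (2, 0)


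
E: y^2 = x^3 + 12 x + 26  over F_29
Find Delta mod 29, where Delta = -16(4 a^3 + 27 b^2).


4 a^3 + 27 b^2 = 4*12^3 + 27*26^2 = 6912 + 18252 = 25164
Delta = -16 * (25164) = -402624
Delta mod 29 = 12

Delta = 12 (mod 29)


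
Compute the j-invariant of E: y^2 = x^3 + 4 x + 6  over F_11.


Delta = -16(4 a^3 + 27 b^2) mod 11 = 9
-1728 * (4 a)^3 = -1728 * (4*4)^3 mod 11 = 7
j = 7 * 9^(-1) mod 11 = 2

j = 2 (mod 11)


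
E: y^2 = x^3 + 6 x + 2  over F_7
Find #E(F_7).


For each x in F_7, count y with y^2 = x^3 + 6 x + 2 mod 7:
  x = 0: RHS = 2, y in [3, 4]  -> 2 point(s)
  x = 1: RHS = 2, y in [3, 4]  -> 2 point(s)
  x = 2: RHS = 1, y in [1, 6]  -> 2 point(s)
  x = 6: RHS = 2, y in [3, 4]  -> 2 point(s)
Affine points: 8. Add the point at infinity: total = 9.

#E(F_7) = 9


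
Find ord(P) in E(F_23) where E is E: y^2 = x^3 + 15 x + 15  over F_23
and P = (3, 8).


Compute successive multiples of P until we hit O:
  1P = (3, 8)
  2P = (7, 16)
  3P = (17, 10)
  4P = (11, 4)
  5P = (15, 21)
  6P = (14, 5)
  7P = (19, 11)
  8P = (4, 22)
  ... (continuing to 28P)
  28P = O

ord(P) = 28


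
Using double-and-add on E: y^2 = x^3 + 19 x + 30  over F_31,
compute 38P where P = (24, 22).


k = 38 = 100110_2 (binary, LSB first: 011001)
Double-and-add from P = (24, 22):
  bit 0 = 0: acc unchanged = O
  bit 1 = 1: acc = O + (16, 11) = (16, 11)
  bit 2 = 1: acc = (16, 11) + (18, 2) = (25, 14)
  bit 3 = 0: acc unchanged = (25, 14)
  bit 4 = 0: acc unchanged = (25, 14)
  bit 5 = 1: acc = (25, 14) + (28, 15) = (16, 20)

38P = (16, 20)


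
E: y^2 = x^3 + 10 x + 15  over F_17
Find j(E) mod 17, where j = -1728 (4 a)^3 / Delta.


Delta = -16(4 a^3 + 27 b^2) mod 17 = 11
-1728 * (4 a)^3 = -1728 * (4*10)^3 mod 17 = 4
j = 4 * 11^(-1) mod 17 = 5

j = 5 (mod 17)


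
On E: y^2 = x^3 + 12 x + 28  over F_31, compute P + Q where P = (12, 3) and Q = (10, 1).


P != Q, so use the chord formula.
s = (y2 - y1) / (x2 - x1) = (29) / (29) mod 31 = 1
x3 = s^2 - x1 - x2 mod 31 = 1^2 - 12 - 10 = 10
y3 = s (x1 - x3) - y1 mod 31 = 1 * (12 - 10) - 3 = 30

P + Q = (10, 30)


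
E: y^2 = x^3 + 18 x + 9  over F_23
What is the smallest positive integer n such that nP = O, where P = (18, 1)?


Compute successive multiples of P until we hit O:
  1P = (18, 1)
  2P = (16, 0)
  3P = (18, 22)
  4P = O

ord(P) = 4


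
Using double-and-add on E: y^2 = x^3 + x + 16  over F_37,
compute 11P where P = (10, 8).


k = 11 = 1011_2 (binary, LSB first: 1101)
Double-and-add from P = (10, 8):
  bit 0 = 1: acc = O + (10, 8) = (10, 8)
  bit 1 = 1: acc = (10, 8) + (21, 14) = (17, 5)
  bit 2 = 0: acc unchanged = (17, 5)
  bit 3 = 1: acc = (17, 5) + (6, 4) = (3, 3)

11P = (3, 3)


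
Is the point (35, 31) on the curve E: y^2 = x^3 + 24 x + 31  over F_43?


Check whether y^2 = x^3 + 24 x + 31 (mod 43) for (x, y) = (35, 31).
LHS: y^2 = 31^2 mod 43 = 15
RHS: x^3 + 24 x + 31 = 35^3 + 24*35 + 31 mod 43 = 15
LHS = RHS

Yes, on the curve


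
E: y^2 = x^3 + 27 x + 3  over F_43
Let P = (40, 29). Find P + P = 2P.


Doubling: s = (3 x1^2 + a) / (2 y1)
s = (3*40^2 + 27) / (2*29) mod 43 = 38
x3 = s^2 - 2 x1 mod 43 = 38^2 - 2*40 = 31
y3 = s (x1 - x3) - y1 mod 43 = 38 * (40 - 31) - 29 = 12

2P = (31, 12)


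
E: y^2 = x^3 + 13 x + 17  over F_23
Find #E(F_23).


For each x in F_23, count y with y^2 = x^3 + 13 x + 17 mod 23:
  x = 1: RHS = 8, y in [10, 13]  -> 2 point(s)
  x = 4: RHS = 18, y in [8, 15]  -> 2 point(s)
  x = 5: RHS = 0, y in [0]  -> 1 point(s)
  x = 6: RHS = 12, y in [9, 14]  -> 2 point(s)
  x = 8: RHS = 12, y in [9, 14]  -> 2 point(s)
  x = 9: RHS = 12, y in [9, 14]  -> 2 point(s)
  x = 19: RHS = 16, y in [4, 19]  -> 2 point(s)
  x = 21: RHS = 6, y in [11, 12]  -> 2 point(s)
  x = 22: RHS = 3, y in [7, 16]  -> 2 point(s)
Affine points: 17. Add the point at infinity: total = 18.

#E(F_23) = 18


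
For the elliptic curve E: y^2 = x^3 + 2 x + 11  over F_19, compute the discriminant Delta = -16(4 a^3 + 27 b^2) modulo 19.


4 a^3 + 27 b^2 = 4*2^3 + 27*11^2 = 32 + 3267 = 3299
Delta = -16 * (3299) = -52784
Delta mod 19 = 17

Delta = 17 (mod 19)


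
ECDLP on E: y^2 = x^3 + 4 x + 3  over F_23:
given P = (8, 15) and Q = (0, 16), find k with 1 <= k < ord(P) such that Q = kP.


Enumerate multiples of P until we hit Q = (0, 16):
  1P = (8, 15)
  2P = (9, 3)
  3P = (12, 10)
  4P = (6, 17)
  5P = (10, 10)
  6P = (17, 19)
  7P = (7, 11)
  8P = (1, 13)
  9P = (0, 7)
  10P = (16, 0)
  11P = (0, 16)
Match found at i = 11.

k = 11
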